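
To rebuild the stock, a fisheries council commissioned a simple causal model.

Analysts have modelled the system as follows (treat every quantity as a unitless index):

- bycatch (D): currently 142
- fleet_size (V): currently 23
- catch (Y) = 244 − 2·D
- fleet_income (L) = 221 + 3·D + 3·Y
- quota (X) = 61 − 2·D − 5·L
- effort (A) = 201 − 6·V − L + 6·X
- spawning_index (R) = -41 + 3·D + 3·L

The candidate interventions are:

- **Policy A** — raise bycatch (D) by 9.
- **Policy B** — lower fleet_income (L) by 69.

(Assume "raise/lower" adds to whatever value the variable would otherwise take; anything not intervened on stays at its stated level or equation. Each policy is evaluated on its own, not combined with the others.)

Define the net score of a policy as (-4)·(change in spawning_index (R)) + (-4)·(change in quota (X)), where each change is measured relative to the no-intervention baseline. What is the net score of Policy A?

Baseline:
  D = 142
  Y = 244 − 2·142 = -40
  L = 221 + 3·142 + 3·(-40) = 527
  X = 61 − 2·142 − 5·527 = -2858
  R = -41 + 3·142 + 3·527 = 1966
Policy A (D + 9):
  D = 142 + 9 = 151
  Y = 244 − 2·151 = -58
  L = 221 + 3·151 + 3·(-58) = 500
  X = 61 − 2·151 − 5·500 = -2741
  R = -41 + 3·151 + 3·500 = 1912
ΔR = 1912 − 1966 = -54; ΔX = -2741 − (-2858) = 117
Score = (-4)·(-54) + (-4)·117 = -252

-252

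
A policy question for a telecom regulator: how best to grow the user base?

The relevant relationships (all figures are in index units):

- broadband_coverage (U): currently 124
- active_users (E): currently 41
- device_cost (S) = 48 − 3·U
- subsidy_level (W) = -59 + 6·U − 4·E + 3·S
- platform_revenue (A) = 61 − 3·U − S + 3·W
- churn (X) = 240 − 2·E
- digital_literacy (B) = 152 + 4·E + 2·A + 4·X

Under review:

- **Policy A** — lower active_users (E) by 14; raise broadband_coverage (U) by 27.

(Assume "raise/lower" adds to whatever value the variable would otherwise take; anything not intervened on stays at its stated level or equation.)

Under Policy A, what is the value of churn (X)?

186

Policy A (E − 14, U + 27):
  E = 41 − 14 = 27
  X = 240 − 2·27 = 186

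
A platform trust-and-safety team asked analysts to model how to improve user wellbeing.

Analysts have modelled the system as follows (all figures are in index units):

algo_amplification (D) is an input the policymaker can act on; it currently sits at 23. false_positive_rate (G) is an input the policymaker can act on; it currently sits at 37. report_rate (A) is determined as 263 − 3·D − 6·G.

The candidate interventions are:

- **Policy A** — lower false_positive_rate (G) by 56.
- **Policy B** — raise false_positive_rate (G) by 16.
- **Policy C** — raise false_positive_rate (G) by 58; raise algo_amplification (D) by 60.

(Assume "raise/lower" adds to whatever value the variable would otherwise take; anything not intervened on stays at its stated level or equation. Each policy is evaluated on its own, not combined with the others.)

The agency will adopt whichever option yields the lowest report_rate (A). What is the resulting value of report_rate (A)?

-556

Policy A (G − 56):
  D = 23
  G = 37 − 56 = -19
  A = 263 − 3·23 − 6·(-19) = 308
Policy B (G + 16):
  D = 23
  G = 37 + 16 = 53
  A = 263 − 3·23 − 6·53 = -124
Policy C (G + 58, D + 60):
  D = 23 + 60 = 83
  G = 37 + 58 = 95
  A = 263 − 3·83 − 6·95 = -556
Comparing — Policy A: A=308, Policy B: A=-124, Policy C: A=-556. Lowest is -556 (Policy C).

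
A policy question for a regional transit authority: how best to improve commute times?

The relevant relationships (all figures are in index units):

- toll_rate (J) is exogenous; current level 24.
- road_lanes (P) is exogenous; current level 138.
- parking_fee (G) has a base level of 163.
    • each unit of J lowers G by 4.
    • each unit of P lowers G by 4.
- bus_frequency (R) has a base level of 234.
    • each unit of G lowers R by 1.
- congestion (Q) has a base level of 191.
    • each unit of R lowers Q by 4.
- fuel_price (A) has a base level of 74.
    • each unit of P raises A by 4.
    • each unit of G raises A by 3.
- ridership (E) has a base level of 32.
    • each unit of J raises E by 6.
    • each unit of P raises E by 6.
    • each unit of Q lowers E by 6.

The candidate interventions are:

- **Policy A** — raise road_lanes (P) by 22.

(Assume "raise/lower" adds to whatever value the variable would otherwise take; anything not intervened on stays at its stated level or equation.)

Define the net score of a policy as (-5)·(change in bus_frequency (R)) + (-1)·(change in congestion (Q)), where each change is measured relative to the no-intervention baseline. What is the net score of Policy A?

-88

Baseline:
  J = 24
  P = 138
  G = 163 − 4·24 − 4·138 = -485
  R = 234 − (-485) = 719
  Q = 191 − 4·719 = -2685
Policy A (P + 22):
  J = 24
  P = 138 + 22 = 160
  G = 163 − 4·24 − 4·160 = -573
  R = 234 − (-573) = 807
  Q = 191 − 4·807 = -3037
ΔR = 807 − 719 = 88; ΔQ = -3037 − (-2685) = -352
Score = (-5)·88 + (-1)·(-352) = -88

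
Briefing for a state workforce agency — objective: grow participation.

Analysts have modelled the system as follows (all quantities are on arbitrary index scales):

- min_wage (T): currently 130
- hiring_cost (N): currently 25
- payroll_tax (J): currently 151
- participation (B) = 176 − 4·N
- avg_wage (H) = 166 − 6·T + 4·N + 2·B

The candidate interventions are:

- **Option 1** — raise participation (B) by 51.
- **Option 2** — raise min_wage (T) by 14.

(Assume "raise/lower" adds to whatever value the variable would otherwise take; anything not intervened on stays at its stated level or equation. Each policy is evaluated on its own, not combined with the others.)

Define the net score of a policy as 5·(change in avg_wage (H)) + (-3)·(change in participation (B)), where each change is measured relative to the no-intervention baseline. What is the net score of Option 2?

Baseline:
  T = 130
  N = 25
  B = 176 − 4·25 = 76
  H = 166 − 6·130 + 4·25 + 2·76 = -362
Option 2 (T + 14):
  T = 130 + 14 = 144
  N = 25
  B = 176 − 4·25 = 76
  H = 166 − 6·144 + 4·25 + 2·76 = -446
ΔH = -446 − (-362) = -84; ΔB = 76 − 76 = 0
Score = 5·(-84) + (-3)·0 = -420

-420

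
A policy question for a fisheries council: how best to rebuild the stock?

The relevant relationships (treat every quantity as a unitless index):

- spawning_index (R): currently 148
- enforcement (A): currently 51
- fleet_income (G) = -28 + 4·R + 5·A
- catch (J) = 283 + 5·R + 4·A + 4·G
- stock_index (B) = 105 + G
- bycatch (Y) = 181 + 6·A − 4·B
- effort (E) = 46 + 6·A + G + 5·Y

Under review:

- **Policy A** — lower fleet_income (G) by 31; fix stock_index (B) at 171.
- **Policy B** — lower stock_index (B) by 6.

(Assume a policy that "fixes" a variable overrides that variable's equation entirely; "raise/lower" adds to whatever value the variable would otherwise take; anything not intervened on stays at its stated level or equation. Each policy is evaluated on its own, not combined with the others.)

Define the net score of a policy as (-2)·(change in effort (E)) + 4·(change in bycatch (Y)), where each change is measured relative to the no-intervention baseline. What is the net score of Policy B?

-144

Baseline:
  R = 148
  A = 51
  G = -28 + 4·148 + 5·51 = 819
  B = 105 + 819 = 924
  Y = 181 + 6·51 − 4·924 = -3209
  E = 46 + 6·51 + 819 + 5·(-3209) = -14874
Policy B (B − 6):
  R = 148
  A = 51
  G = -28 + 4·148 + 5·51 = 819
  B = 105 + 819 (−6 from intervention) = 918
  Y = 181 + 6·51 − 4·918 = -3185
  E = 46 + 6·51 + 819 + 5·(-3185) = -14754
ΔE = -14754 − (-14874) = 120; ΔY = -3185 − (-3209) = 24
Score = (-2)·120 + 4·24 = -144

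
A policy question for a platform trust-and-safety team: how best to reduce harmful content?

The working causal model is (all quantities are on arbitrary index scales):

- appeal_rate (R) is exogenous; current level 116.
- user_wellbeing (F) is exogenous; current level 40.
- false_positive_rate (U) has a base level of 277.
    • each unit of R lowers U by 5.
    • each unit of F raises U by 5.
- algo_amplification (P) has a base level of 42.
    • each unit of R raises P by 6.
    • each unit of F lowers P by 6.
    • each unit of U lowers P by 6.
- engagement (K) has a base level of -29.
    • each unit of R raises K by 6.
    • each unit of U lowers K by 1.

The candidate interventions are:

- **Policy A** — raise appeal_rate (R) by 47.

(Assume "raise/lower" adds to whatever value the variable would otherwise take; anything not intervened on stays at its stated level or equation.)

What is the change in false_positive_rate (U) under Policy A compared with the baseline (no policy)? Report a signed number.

-235

Baseline:
  R = 116
  F = 40
  U = 277 − 5·116 + 5·40 = -103
Policy A (R + 47):
  R = 116 + 47 = 163
  F = 40
  U = 277 − 5·163 + 5·40 = -338
Change in U: -338 − (-103) = -235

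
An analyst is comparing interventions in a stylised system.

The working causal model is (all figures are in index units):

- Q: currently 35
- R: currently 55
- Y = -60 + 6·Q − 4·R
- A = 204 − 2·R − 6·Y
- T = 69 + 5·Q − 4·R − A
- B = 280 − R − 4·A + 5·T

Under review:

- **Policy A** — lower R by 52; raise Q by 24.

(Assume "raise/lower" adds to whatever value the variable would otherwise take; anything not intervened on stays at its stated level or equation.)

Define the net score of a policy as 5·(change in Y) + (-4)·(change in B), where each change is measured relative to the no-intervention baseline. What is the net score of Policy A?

-77296

Baseline:
  Q = 35
  R = 55
  Y = -60 + 6·35 − 4·55 = -70
  A = 204 − 2·55 − 6·(-70) = 514
  T = 69 + 5·35 − 4·55 − 514 = -490
  B = 280 − 55 − 4·514 + 5·(-490) = -4281
Policy A (R − 52, Q + 24):
  Q = 35 + 24 = 59
  R = 55 − 52 = 3
  Y = -60 + 6·59 − 4·3 = 282
  A = 204 − 2·3 − 6·282 = -1494
  T = 69 + 5·59 − 4·3 − (-1494) = 1846
  B = 280 − 3 − 4·(-1494) + 5·1846 = 15483
ΔY = 282 − (-70) = 352; ΔB = 15483 − (-4281) = 19764
Score = 5·352 + (-4)·19764 = -77296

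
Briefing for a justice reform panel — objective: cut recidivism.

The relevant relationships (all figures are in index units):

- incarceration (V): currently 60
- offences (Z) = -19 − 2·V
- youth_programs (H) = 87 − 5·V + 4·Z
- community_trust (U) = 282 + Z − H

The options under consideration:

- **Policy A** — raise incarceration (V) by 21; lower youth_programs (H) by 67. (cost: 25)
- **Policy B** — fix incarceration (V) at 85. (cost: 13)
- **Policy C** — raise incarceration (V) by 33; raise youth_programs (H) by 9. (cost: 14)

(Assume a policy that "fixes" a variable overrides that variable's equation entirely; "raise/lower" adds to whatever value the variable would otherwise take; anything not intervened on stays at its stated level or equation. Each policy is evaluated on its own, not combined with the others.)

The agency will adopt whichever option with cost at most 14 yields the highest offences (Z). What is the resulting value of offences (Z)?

-189

Policy B (V := 85):
  V = 85
  Z = -19 − 2·85 = -189
Policy C (V + 33, H + 9):
  V = 60 + 33 = 93
  Z = -19 − 2·93 = -205
Comparing — Policy B: Z=-189, Policy C: Z=-205. Highest is -189 (Policy B).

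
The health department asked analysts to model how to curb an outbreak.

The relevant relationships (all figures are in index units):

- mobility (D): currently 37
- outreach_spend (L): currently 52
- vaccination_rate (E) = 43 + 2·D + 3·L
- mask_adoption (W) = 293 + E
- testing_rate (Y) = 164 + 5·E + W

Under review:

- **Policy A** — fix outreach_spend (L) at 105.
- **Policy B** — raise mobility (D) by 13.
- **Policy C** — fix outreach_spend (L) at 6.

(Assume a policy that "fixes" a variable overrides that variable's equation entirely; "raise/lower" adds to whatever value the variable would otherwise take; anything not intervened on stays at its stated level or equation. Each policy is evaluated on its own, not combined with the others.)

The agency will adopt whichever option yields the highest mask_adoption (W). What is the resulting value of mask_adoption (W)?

725

Policy A (L := 105):
  D = 37
  L = 105
  E = 43 + 2·37 + 3·105 = 432
  W = 293 + 432 = 725
Policy B (D + 13):
  D = 37 + 13 = 50
  L = 52
  E = 43 + 2·50 + 3·52 = 299
  W = 293 + 299 = 592
Policy C (L := 6):
  D = 37
  L = 6
  E = 43 + 2·37 + 3·6 = 135
  W = 293 + 135 = 428
Comparing — Policy A: W=725, Policy B: W=592, Policy C: W=428. Highest is 725 (Policy A).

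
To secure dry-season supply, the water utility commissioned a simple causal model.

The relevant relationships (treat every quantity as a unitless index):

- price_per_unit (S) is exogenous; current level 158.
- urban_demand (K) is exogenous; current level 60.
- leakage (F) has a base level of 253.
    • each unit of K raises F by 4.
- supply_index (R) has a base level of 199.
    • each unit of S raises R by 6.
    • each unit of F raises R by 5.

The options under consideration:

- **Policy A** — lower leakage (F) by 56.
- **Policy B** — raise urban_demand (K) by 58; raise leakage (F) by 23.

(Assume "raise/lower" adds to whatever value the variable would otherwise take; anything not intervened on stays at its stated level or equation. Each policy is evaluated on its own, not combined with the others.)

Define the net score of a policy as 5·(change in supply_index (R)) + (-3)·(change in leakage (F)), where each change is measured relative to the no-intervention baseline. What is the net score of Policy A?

-1232

Baseline:
  S = 158
  K = 60
  F = 253 + 4·60 = 493
  R = 199 + 6·158 + 5·493 = 3612
Policy A (F − 56):
  S = 158
  K = 60
  F = 253 + 4·60 (−56 from intervention) = 437
  R = 199 + 6·158 + 5·437 = 3332
ΔR = 3332 − 3612 = -280; ΔF = 437 − 493 = -56
Score = 5·(-280) + (-3)·(-56) = -1232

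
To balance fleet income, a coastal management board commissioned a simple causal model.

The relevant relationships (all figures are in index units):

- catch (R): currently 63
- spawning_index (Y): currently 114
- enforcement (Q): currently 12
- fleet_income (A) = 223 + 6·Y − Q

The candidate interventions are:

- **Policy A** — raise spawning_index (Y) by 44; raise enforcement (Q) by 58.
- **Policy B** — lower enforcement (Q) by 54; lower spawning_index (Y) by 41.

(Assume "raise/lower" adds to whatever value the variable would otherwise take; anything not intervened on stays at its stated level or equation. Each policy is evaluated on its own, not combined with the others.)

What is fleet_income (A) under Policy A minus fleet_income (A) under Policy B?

Policy A (Y + 44, Q + 58):
  Y = 114 + 44 = 158
  Q = 12 + 58 = 70
  A = 223 + 6·158 − 70 = 1101
Policy B (Q − 54, Y − 41):
  Y = 114 − 41 = 73
  Q = 12 − 54 = -42
  A = 223 + 6·73 − (-42) = 703
A: 1101 − 703 = 398

398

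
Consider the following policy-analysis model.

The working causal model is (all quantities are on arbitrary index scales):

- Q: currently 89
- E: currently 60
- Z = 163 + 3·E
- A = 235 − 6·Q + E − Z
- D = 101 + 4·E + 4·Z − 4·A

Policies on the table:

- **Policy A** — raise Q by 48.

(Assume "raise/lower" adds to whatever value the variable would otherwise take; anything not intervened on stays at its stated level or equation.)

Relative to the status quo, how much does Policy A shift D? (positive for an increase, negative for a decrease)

Baseline:
  Q = 89
  E = 60
  Z = 163 + 3·60 = 343
  A = 235 − 6·89 + 60 − 343 = -582
  D = 101 + 4·60 + 4·343 − 4·(-582) = 4041
Policy A (Q + 48):
  Q = 89 + 48 = 137
  E = 60
  Z = 163 + 3·60 = 343
  A = 235 − 6·137 + 60 − 343 = -870
  D = 101 + 4·60 + 4·343 − 4·(-870) = 5193
Change in D: 5193 − 4041 = 1152

1152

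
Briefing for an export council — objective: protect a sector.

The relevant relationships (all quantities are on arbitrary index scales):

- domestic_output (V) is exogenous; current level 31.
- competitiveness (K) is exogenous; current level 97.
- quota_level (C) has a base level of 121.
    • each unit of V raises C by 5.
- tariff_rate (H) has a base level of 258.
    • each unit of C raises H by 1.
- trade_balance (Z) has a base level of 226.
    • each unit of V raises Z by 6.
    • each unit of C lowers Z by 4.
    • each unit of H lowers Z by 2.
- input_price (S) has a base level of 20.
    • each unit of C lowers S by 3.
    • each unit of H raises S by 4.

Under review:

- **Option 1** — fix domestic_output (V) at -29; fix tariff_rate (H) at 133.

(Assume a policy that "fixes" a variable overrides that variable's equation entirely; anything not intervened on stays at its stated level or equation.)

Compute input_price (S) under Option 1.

Option 1 (V := -29, H := 133):
  V = -29
  C = 121 + 5·(-29) = -24
  H = 133
  S = 20 − 3·(-24) + 4·133 = 624

624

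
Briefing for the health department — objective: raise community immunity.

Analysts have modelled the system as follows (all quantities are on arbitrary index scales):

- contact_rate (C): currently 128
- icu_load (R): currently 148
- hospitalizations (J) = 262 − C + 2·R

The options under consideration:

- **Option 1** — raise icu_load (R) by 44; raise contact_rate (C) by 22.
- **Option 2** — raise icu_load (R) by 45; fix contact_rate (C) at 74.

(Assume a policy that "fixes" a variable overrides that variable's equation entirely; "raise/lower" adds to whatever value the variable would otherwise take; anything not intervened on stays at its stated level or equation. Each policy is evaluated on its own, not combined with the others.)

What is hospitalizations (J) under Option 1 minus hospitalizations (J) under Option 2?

-78

Option 1 (R + 44, C + 22):
  C = 128 + 22 = 150
  R = 148 + 44 = 192
  J = 262 − 150 + 2·192 = 496
Option 2 (R + 45, C := 74):
  C = 74
  R = 148 + 45 = 193
  J = 262 − 74 + 2·193 = 574
J: 496 − 574 = -78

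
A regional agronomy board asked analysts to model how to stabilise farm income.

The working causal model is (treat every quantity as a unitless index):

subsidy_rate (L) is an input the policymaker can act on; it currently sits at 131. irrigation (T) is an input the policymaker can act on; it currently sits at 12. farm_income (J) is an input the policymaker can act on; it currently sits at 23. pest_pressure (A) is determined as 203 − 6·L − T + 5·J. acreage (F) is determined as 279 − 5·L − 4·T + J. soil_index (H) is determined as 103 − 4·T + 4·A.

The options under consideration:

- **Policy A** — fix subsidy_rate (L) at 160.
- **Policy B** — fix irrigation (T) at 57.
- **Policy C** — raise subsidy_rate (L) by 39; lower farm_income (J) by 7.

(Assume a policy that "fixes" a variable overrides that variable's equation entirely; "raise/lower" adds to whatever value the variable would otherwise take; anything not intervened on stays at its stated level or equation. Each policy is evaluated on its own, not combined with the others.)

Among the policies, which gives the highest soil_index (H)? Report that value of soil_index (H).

Policy A (L := 160):
  L = 160
  T = 12
  J = 23
  A = 203 − 6·160 − 12 + 5·23 = -654
  H = 103 − 4·12 + 4·(-654) = -2561
Policy B (T := 57):
  L = 131
  T = 57
  J = 23
  A = 203 − 6·131 − 57 + 5·23 = -525
  H = 103 − 4·57 + 4·(-525) = -2225
Policy C (L + 39, J − 7):
  L = 131 + 39 = 170
  T = 12
  J = 23 − 7 = 16
  A = 203 − 6·170 − 12 + 5·16 = -749
  H = 103 − 4·12 + 4·(-749) = -2941
Comparing — Policy A: H=-2561, Policy B: H=-2225, Policy C: H=-2941. Highest is -2225 (Policy B).

-2225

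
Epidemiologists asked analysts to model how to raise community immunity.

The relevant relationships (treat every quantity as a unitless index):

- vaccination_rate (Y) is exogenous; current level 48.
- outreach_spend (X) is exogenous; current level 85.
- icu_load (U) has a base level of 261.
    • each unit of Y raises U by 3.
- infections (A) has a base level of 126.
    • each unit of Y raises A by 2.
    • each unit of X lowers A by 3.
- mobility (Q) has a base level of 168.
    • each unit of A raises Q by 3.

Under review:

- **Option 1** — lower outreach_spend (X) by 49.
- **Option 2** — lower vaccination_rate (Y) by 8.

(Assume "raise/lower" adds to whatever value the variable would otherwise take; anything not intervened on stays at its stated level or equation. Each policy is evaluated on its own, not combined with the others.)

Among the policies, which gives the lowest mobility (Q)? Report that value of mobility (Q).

21

Option 1 (X − 49):
  Y = 48
  X = 85 − 49 = 36
  A = 126 + 2·48 − 3·36 = 114
  Q = 168 + 3·114 = 510
Option 2 (Y − 8):
  Y = 48 − 8 = 40
  X = 85
  A = 126 + 2·40 − 3·85 = -49
  Q = 168 + 3·(-49) = 21
Comparing — Option 1: Q=510, Option 2: Q=21. Lowest is 21 (Option 2).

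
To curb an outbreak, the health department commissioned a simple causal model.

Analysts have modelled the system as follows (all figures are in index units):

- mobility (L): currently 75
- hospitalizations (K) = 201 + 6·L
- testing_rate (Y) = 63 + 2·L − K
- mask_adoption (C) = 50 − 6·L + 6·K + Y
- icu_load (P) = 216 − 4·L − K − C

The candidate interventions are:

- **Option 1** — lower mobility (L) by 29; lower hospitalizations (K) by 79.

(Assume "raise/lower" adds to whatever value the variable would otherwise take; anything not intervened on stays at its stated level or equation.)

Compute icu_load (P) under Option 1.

-2285

Option 1 (L − 29, K − 79):
  L = 75 − 29 = 46
  K = 201 + 6·46 (−79 from intervention) = 398
  Y = 63 + 2·46 − 398 = -243
  C = 50 − 6·46 + 6·398 + (-243) = 1919
  P = 216 − 4·46 − 398 − 1919 = -2285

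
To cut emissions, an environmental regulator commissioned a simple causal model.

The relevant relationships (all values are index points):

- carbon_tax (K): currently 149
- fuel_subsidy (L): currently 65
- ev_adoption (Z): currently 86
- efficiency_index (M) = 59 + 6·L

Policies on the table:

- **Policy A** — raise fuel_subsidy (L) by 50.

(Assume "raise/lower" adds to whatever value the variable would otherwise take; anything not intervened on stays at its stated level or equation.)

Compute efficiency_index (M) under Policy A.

749

Policy A (L + 50):
  L = 65 + 50 = 115
  M = 59 + 6·115 = 749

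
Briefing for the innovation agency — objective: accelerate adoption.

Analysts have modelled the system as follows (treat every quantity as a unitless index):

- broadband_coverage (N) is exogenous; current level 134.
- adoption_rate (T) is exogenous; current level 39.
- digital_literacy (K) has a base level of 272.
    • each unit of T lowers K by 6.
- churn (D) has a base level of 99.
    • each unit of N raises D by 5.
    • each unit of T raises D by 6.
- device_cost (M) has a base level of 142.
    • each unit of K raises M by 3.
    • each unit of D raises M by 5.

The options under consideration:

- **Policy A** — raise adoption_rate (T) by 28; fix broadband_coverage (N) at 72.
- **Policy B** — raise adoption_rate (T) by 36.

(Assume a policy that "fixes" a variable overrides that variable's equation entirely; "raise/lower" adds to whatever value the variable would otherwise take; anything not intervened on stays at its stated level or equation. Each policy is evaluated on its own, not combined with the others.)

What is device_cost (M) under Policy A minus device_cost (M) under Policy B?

Policy A (T + 28, N := 72):
  N = 72
  T = 39 + 28 = 67
  K = 272 − 6·67 = -130
  D = 99 + 5·72 + 6·67 = 861
  M = 142 + 3·(-130) + 5·861 = 4057
Policy B (T + 36):
  N = 134
  T = 39 + 36 = 75
  K = 272 − 6·75 = -178
  D = 99 + 5·134 + 6·75 = 1219
  M = 142 + 3·(-178) + 5·1219 = 5703
M: 4057 − 5703 = -1646

-1646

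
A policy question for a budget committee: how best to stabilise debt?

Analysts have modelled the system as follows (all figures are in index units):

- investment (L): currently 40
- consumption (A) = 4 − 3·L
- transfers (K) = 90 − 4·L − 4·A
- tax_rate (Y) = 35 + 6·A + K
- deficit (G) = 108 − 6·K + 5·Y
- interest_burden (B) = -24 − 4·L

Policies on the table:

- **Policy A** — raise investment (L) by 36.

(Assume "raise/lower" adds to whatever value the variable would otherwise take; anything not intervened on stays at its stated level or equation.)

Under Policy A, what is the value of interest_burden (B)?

Policy A (L + 36):
  L = 40 + 36 = 76
  B = -24 − 4·76 = -328

-328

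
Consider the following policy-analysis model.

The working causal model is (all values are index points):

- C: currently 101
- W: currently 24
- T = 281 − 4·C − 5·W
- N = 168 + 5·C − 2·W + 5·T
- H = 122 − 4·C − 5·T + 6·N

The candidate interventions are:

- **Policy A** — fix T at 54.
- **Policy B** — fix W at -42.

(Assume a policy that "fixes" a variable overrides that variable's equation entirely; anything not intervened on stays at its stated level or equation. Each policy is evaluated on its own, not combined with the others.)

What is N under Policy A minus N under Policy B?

-297

Policy A (T := 54):
  C = 101
  W = 24
  T = 54
  N = 168 + 5·101 − 2·24 + 5·54 = 895
Policy B (W := -42):
  C = 101
  W = -42
  T = 281 − 4·101 − 5·(-42) = 87
  N = 168 + 5·101 − 2·(-42) + 5·87 = 1192
N: 895 − 1192 = -297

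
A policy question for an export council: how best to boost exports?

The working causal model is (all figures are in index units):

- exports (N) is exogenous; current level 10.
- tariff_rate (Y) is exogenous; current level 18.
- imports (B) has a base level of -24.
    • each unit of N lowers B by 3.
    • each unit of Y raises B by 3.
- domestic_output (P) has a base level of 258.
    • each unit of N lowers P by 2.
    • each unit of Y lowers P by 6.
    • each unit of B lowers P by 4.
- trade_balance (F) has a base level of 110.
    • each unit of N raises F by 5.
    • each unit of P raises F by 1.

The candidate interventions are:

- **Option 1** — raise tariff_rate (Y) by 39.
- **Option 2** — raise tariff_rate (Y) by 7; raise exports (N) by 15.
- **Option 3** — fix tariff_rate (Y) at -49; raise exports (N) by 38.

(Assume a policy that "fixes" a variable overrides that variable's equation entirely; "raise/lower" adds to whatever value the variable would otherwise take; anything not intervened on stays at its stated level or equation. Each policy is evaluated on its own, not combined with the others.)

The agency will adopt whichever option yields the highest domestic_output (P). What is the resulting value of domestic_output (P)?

1716

Option 1 (Y + 39):
  N = 10
  Y = 18 + 39 = 57
  B = -24 − 3·10 + 3·57 = 117
  P = 258 − 2·10 − 6·57 − 4·117 = -572
Option 2 (Y + 7, N + 15):
  N = 10 + 15 = 25
  Y = 18 + 7 = 25
  B = -24 − 3·25 + 3·25 = -24
  P = 258 − 2·25 − 6·25 − 4·(-24) = 154
Option 3 (Y := -49, N + 38):
  N = 10 + 38 = 48
  Y = -49
  B = -24 − 3·48 + 3·(-49) = -315
  P = 258 − 2·48 − 6·(-49) − 4·(-315) = 1716
Comparing — Option 1: P=-572, Option 2: P=154, Option 3: P=1716. Highest is 1716 (Option 3).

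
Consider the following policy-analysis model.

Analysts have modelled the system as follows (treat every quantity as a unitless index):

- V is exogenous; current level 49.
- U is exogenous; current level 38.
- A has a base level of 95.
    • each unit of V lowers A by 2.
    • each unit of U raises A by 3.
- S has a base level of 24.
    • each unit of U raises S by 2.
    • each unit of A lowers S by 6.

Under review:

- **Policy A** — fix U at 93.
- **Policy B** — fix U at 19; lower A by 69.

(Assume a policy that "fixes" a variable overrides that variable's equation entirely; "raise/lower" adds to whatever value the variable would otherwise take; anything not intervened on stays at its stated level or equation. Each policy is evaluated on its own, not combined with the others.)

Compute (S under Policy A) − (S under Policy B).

Policy A (U := 93):
  V = 49
  U = 93
  A = 95 − 2·49 + 3·93 = 276
  S = 24 + 2·93 − 6·276 = -1446
Policy B (U := 19, A − 69):
  V = 49
  U = 19
  A = 95 − 2·49 + 3·19 (−69 from intervention) = -15
  S = 24 + 2·19 − 6·(-15) = 152
S: -1446 − 152 = -1598

-1598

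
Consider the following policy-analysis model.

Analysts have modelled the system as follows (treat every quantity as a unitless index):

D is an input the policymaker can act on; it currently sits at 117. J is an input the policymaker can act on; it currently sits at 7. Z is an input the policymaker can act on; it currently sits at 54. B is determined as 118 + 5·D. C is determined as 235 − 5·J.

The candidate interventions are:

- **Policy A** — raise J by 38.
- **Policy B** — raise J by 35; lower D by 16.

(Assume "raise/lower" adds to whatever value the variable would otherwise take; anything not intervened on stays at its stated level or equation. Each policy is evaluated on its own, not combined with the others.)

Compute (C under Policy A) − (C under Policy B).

Policy A (J + 38):
  J = 7 + 38 = 45
  C = 235 − 5·45 = 10
Policy B (J + 35, D − 16):
  J = 7 + 35 = 42
  C = 235 − 5·42 = 25
C: 10 − 25 = -15

-15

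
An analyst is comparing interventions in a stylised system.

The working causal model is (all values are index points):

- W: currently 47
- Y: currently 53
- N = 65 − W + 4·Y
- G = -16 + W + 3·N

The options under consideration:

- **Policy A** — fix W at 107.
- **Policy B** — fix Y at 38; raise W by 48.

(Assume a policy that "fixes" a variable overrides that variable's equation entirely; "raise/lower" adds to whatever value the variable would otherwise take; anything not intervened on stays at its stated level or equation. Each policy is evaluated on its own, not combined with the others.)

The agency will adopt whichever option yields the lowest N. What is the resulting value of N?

122

Policy A (W := 107):
  W = 107
  Y = 53
  N = 65 − 107 + 4·53 = 170
Policy B (Y := 38, W + 48):
  W = 47 + 48 = 95
  Y = 38
  N = 65 − 95 + 4·38 = 122
Comparing — Policy A: N=170, Policy B: N=122. Lowest is 122 (Policy B).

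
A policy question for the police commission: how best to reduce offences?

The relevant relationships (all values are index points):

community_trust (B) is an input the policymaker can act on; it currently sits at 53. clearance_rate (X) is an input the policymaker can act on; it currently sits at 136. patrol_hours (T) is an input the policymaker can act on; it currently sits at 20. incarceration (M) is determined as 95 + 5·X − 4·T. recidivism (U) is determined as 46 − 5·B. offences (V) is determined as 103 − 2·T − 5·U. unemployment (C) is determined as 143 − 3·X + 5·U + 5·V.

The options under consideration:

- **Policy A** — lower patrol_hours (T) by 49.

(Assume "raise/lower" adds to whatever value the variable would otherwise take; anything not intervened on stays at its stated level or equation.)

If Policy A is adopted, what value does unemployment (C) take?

4920

Policy A (T − 49):
  B = 53
  X = 136
  T = 20 − 49 = -29
  U = 46 − 5·53 = -219
  V = 103 − 2·(-29) − 5·(-219) = 1256
  C = 143 − 3·136 + 5·(-219) + 5·1256 = 4920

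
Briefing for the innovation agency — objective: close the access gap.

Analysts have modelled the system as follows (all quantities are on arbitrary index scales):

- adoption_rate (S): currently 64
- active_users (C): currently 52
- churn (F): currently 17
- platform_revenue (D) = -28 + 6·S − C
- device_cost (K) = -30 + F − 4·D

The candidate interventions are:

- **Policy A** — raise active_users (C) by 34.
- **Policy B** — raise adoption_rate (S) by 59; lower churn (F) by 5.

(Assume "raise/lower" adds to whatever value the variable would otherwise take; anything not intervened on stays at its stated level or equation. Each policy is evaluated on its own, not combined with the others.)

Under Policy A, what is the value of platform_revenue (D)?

Policy A (C + 34):
  S = 64
  C = 52 + 34 = 86
  D = -28 + 6·64 − 86 = 270

270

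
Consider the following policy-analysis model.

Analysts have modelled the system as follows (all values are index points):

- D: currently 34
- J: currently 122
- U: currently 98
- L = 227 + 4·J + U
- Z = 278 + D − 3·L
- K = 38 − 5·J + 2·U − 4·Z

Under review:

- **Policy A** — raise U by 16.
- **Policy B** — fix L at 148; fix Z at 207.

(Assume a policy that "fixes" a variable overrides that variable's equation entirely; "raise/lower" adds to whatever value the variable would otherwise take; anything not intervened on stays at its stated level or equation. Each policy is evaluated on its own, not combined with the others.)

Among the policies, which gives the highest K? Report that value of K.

Policy A (U + 16):
  D = 34
  J = 122
  U = 98 + 16 = 114
  L = 227 + 4·122 + 114 = 829
  Z = 278 + 34 − 3·829 = -2175
  K = 38 − 5·122 + 2·114 − 4·(-2175) = 8356
Policy B (L := 148, Z := 207):
  D = 34
  J = 122
  U = 98
  L = 148
  Z = 207
  K = 38 − 5·122 + 2·98 − 4·207 = -1204
Comparing — Policy A: K=8356, Policy B: K=-1204. Highest is 8356 (Policy A).

8356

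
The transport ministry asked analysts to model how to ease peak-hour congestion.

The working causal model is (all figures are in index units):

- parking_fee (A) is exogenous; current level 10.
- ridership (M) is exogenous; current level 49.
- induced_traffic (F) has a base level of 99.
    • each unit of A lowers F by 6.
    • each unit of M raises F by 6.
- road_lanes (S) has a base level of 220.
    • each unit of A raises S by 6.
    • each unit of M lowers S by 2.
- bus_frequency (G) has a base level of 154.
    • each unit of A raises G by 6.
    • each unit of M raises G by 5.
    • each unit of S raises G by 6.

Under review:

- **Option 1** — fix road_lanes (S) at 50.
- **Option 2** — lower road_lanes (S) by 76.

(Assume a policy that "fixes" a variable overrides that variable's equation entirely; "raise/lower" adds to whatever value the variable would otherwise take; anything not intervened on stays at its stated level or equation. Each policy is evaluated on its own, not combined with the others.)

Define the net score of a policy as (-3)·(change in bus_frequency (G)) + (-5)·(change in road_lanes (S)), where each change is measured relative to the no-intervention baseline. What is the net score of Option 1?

Baseline:
  A = 10
  M = 49
  S = 220 + 6·10 − 2·49 = 182
  G = 154 + 6·10 + 5·49 + 6·182 = 1551
Option 1 (S := 50):
  A = 10
  M = 49
  S = 50
  G = 154 + 6·10 + 5·49 + 6·50 = 759
ΔG = 759 − 1551 = -792; ΔS = 50 − 182 = -132
Score = (-3)·(-792) + (-5)·(-132) = 3036

3036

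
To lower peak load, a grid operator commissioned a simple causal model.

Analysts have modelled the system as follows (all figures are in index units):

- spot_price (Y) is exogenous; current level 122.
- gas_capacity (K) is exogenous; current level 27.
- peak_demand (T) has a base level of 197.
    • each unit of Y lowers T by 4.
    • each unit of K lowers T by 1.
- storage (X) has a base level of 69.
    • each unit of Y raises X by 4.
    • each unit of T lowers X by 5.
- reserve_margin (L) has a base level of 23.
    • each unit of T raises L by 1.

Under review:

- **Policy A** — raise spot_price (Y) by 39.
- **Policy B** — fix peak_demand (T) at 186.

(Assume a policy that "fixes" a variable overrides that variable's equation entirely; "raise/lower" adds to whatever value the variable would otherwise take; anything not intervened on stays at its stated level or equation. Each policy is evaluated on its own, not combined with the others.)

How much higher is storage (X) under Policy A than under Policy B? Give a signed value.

Policy A (Y + 39):
  Y = 122 + 39 = 161
  K = 27
  T = 197 − 4·161 − 27 = -474
  X = 69 + 4·161 − 5·(-474) = 3083
Policy B (T := 186):
  Y = 122
  K = 27
  T = 186
  X = 69 + 4·122 − 5·186 = -373
X: 3083 − (-373) = 3456

3456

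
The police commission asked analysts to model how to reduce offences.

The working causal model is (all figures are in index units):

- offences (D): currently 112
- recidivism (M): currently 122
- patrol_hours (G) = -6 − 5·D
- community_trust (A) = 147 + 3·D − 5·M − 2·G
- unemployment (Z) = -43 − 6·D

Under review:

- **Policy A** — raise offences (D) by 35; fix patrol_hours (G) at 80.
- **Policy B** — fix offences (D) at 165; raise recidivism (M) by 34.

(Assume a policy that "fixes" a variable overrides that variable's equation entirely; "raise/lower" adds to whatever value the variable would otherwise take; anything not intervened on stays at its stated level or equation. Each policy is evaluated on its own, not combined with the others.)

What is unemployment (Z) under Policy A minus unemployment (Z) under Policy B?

108

Policy A (D + 35, G := 80):
  D = 112 + 35 = 147
  Z = -43 − 6·147 = -925
Policy B (D := 165, M + 34):
  D = 165
  Z = -43 − 6·165 = -1033
Z: -925 − (-1033) = 108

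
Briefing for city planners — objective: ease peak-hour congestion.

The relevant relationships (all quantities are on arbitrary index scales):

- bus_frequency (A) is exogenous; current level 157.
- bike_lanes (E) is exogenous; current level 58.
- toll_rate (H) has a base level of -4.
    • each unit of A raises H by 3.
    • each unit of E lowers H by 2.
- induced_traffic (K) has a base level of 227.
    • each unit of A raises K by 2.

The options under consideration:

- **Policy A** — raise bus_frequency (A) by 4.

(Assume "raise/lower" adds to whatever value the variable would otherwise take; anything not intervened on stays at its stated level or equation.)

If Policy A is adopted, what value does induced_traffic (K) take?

Policy A (A + 4):
  A = 157 + 4 = 161
  K = 227 + 2·161 = 549

549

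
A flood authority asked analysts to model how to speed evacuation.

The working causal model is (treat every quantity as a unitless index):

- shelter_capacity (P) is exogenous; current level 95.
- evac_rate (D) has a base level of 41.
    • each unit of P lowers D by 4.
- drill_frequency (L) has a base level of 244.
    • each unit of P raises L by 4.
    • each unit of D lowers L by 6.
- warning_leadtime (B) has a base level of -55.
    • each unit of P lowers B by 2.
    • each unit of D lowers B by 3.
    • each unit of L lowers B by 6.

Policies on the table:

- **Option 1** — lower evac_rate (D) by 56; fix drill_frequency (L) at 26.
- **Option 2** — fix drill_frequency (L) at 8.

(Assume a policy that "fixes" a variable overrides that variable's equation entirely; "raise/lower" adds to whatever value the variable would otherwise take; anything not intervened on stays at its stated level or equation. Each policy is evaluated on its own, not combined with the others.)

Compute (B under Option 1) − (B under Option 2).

Option 1 (D − 56, L := 26):
  P = 95
  D = 41 − 4·95 (−56 from intervention) = -395
  L = 26
  B = -55 − 2·95 − 3·(-395) − 6·26 = 784
Option 2 (L := 8):
  P = 95
  D = 41 − 4·95 = -339
  L = 8
  B = -55 − 2·95 − 3·(-339) − 6·8 = 724
B: 784 − 724 = 60

60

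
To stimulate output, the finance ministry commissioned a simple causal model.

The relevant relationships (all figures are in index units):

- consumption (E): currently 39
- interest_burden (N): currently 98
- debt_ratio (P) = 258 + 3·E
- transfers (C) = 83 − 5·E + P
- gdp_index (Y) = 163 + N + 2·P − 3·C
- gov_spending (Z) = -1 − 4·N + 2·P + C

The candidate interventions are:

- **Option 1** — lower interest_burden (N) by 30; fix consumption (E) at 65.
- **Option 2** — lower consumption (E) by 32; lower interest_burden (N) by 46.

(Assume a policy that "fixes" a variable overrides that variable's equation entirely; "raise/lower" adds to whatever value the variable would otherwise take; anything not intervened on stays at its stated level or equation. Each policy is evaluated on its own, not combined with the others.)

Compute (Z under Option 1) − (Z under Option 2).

Option 1 (N − 30, E := 65):
  E = 65
  N = 98 − 30 = 68
  P = 258 + 3·65 = 453
  C = 83 − 5·65 + 453 = 211
  Z = -1 − 4·68 + 2·453 + 211 = 844
Option 2 (E − 32, N − 46):
  E = 39 − 32 = 7
  N = 98 − 46 = 52
  P = 258 + 3·7 = 279
  C = 83 − 5·7 + 279 = 327
  Z = -1 − 4·52 + 2·279 + 327 = 676
Z: 844 − 676 = 168

168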